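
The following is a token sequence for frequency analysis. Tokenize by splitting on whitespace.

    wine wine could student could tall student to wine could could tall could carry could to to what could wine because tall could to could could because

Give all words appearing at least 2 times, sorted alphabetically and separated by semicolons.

Unigram counts meeting the condition (at least 2 times):
  because: 2
  could: 10
  student: 2
  tall: 3
  to: 4
  wine: 4

because; could; student; tall; to; wine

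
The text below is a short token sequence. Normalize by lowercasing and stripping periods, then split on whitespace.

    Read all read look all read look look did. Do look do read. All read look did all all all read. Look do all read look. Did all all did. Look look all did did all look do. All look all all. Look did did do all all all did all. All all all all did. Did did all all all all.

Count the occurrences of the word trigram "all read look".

Scanning the 60 overlapping trigram windows for "all read look":
  position 2–4: all read look
  position 5–7: all read look
  position 14–16: all read look
  position 20–22: all read look
  position 24–26: all read look

5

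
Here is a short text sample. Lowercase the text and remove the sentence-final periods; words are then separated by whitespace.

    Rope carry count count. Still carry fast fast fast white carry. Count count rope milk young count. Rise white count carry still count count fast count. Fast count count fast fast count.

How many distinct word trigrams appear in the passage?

32 tokens → 30 trigram windows in total.
Repeated trigrams (each contributes count−1 duplicates):
  carry count count: 2
  count count fast: 2
  count fast count: 2
3 duplicate windows → 30 − 3 = 27 distinct.

27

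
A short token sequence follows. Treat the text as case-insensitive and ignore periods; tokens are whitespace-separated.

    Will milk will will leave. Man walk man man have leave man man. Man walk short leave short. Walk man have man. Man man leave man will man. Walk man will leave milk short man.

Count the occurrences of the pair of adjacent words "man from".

Scanning the 34 overlapping bigram windows for "man from":
  (none found)

0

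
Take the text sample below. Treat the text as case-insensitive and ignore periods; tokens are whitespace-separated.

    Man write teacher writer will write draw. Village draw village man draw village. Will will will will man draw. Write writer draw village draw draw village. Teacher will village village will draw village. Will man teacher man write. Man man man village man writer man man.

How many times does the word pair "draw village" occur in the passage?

6

Scanning the 45 overlapping bigram windows for "draw village":
  position 7–8: draw village
  position 9–10: draw village
  position 12–13: draw village
  position 22–23: draw village
  position 25–26: draw village
  position 32–33: draw village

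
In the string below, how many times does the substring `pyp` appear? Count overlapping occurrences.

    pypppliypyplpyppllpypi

4

Sliding a length-3 window over the 22 characters (20 positions):
  position 1–3: pyp
  position 9–11: pyp
  position 13–15: pyp
  position 19–21: pyp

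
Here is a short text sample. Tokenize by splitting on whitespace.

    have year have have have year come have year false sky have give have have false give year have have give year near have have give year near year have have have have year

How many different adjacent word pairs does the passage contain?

16

34 tokens → 33 bigram windows in total.
Repeated bigrams (each contributes count−1 duplicates):
  have have: 8
  have year: 4
  give year: 3
  have give: 3
  year have: 3
  year near: 2
17 duplicate windows → 33 − 17 = 16 distinct.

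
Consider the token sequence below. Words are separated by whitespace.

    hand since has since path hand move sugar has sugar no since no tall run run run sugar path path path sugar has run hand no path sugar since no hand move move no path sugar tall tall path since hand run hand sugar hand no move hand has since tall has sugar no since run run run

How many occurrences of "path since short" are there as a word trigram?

0

Scanning the 56 overlapping trigram windows for "path since short":
  (none found)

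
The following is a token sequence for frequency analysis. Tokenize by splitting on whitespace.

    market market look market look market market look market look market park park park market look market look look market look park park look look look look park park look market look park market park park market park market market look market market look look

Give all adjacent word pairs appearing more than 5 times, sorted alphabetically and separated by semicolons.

look market; market look

Bigram counts meeting the condition (more than 5 times):
  look market: 8
  market look: 10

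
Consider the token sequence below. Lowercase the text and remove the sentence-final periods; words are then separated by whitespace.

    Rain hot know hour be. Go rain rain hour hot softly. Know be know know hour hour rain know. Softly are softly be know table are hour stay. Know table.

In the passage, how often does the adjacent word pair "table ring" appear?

0

Scanning the 29 overlapping bigram windows for "table ring":
  (none found)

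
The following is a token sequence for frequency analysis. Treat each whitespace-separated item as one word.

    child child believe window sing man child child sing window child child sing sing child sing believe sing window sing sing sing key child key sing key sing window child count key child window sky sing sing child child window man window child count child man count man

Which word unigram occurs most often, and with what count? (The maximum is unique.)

Unigram frequencies (highest first):
  child: 14
  sing: 13
  window: 7
  man: 4
  key: 4
  count: 3
  … (2 more, each ≤ 2)

"child", 14 times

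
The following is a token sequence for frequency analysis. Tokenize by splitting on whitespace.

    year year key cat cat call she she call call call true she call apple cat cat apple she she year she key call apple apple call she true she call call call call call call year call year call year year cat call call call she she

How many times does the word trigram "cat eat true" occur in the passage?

Scanning the 46 overlapping trigram windows for "cat eat true":
  (none found)

0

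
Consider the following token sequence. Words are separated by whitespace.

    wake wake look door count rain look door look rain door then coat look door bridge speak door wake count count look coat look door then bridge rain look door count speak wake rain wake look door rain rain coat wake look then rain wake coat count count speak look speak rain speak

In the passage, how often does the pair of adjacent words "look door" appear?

Scanning the 52 overlapping bigram windows for "look door":
  position 3–4: look door
  position 7–8: look door
  position 14–15: look door
  position 24–25: look door
  position 29–30: look door
  position 36–37: look door

6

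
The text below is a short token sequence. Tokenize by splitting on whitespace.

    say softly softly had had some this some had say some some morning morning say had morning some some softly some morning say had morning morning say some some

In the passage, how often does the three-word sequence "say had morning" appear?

Scanning the 27 overlapping trigram windows for "say had morning":
  position 15–17: say had morning
  position 23–25: say had morning

2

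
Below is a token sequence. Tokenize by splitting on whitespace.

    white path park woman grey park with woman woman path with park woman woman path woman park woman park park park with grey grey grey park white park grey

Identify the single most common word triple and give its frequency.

"woman woman path", 2 times

Trigram frequencies (highest first):
  woman woman path: 2
  white path park: 1
  path park woman: 1
  park woman grey: 1
  woman grey park: 1
  grey park with: 1
  … (20 more, each ≤ 1)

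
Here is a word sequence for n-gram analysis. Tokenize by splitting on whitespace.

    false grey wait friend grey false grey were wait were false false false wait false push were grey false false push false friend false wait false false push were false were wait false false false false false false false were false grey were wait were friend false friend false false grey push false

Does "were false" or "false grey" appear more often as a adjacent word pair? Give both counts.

"were false": 3 occurrences
"false grey": 4 occurrences

"false grey" (4 vs 3)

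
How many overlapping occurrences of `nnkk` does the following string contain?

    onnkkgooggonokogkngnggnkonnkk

Sliding a length-4 window over the 29 characters (26 positions):
  position 2–5: nnkk
  position 26–29: nnkk

2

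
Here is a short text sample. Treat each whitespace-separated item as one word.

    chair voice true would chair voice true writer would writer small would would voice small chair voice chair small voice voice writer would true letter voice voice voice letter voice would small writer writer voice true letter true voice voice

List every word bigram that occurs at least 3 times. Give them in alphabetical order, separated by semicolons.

chair voice; voice true; voice voice

Bigram counts meeting the condition (at least 3 times):
  chair voice: 3
  voice true: 3
  voice voice: 4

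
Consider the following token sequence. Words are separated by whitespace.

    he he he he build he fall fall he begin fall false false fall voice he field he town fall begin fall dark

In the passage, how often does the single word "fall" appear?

Scanning the 23 tokens for "fall":
  position 7: fall
  position 8: fall
  position 11: fall
  position 14: fall
  position 20: fall
  position 22: fall

6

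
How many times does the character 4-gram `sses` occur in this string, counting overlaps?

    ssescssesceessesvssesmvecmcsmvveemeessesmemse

5

Sliding a length-4 window over the 45 characters (42 positions):
  position 1–4: sses
  position 6–9: sses
  position 13–16: sses
  position 18–21: sses
  position 37–40: sses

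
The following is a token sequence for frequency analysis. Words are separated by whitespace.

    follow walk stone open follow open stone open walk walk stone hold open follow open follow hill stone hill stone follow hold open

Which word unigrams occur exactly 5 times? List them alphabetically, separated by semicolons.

Unigram counts meeting the condition (exactly 5 times):
  follow: 5
  stone: 5

follow; stone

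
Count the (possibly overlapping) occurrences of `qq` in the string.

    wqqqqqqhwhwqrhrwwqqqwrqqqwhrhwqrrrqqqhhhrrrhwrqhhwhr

Sliding a length-2 window over the 52 characters (51 positions):
  position 2–3: qq
  position 3–4: qq
  position 4–5: qq
  position 5–6: qq
  position 6–7: qq
  position 18–19: qq
  position 19–20: qq
  position 23–24: qq
  position 24–25: qq
  position 35–36: qq
  … (1 more)

11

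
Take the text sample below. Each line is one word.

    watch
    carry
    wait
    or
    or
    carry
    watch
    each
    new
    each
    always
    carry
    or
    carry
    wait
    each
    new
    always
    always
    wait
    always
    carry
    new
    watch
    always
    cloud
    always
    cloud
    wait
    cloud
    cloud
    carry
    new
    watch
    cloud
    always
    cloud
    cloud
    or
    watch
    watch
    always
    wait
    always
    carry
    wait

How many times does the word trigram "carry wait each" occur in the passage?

Scanning the 44 overlapping trigram windows for "carry wait each":
  position 14–16: carry wait each

1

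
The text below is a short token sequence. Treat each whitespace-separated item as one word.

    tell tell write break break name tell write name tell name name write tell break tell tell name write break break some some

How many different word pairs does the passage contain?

15

23 tokens → 22 bigram windows in total.
Repeated bigrams (each contributes count−1 duplicates):
  break break: 2
  name tell: 2
  name write: 2
  tell name: 2
  tell tell: 2
  tell write: 2
  write break: 2
7 duplicate windows → 22 − 7 = 15 distinct.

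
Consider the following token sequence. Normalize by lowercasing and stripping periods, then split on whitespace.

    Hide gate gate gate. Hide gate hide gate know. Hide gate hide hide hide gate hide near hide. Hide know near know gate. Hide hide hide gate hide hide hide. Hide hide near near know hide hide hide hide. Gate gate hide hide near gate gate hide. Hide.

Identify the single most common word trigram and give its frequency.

Trigram frequencies (highest first):
  hide hide hide: 7
  gate hide hide: 5
  hide gate hide: 4
  gate gate hide: 3
  hide hide gate: 3
  hide gate gate: 2
  … (20 more, each ≤ 2)

"hide hide hide", 7 times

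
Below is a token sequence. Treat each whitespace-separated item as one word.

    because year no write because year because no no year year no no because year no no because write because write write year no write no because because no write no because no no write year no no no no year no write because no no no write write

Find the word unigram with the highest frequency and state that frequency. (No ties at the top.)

"no", 21 times

Unigram frequencies (highest first):
  no: 21
  because: 10
  write: 10
  year: 8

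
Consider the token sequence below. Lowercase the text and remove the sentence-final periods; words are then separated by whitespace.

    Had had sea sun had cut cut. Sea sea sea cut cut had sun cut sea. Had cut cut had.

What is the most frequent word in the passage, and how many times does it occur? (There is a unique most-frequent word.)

Unigram frequencies (highest first):
  cut: 7
  had: 6
  sea: 5
  sun: 2

"cut", 7 times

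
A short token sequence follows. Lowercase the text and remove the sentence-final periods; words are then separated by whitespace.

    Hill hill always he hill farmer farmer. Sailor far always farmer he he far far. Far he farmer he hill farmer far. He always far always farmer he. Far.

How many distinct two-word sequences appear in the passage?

29 tokens → 28 bigram windows in total.
Repeated bigrams (each contributes count−1 duplicates):
  farmer he: 3
  always farmer: 2
  far always: 2
  far far: 2
  far he: 2
  he far: 2
  he hill: 2
  hill farmer: 2
9 duplicate windows → 28 − 9 = 19 distinct.

19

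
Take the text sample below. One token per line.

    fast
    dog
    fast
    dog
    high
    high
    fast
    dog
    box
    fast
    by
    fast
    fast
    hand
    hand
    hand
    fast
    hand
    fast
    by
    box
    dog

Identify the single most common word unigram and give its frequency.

Unigram frequencies (highest first):
  fast: 8
  dog: 4
  hand: 4
  high: 2
  box: 2
  by: 2

"fast", 8 times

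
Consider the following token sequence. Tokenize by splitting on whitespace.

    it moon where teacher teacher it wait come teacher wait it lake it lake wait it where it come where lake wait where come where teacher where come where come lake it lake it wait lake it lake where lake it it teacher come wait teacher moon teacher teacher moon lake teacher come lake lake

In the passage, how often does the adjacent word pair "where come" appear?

3

Scanning the 54 overlapping bigram windows for "where come":
  position 23–24: where come
  position 27–28: where come
  position 29–30: where come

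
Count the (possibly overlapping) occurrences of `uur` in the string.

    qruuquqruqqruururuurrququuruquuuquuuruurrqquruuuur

6

Sliding a length-3 window over the 50 characters (48 positions):
  position 13–15: uur
  position 18–20: uur
  position 25–27: uur
  position 35–37: uur
  position 38–40: uur
  position 48–50: uur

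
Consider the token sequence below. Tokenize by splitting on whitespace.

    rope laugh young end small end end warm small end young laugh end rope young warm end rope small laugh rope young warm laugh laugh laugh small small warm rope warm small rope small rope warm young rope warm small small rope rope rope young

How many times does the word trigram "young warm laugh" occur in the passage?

Scanning the 43 overlapping trigram windows for "young warm laugh":
  position 22–24: young warm laugh

1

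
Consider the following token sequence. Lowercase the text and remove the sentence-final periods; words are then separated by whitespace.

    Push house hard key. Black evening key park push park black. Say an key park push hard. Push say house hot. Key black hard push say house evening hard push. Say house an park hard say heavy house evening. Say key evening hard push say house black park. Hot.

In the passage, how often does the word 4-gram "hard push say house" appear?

4

Scanning the 46 overlapping 4-gram windows for "hard push say house":
  position 17–20: hard push say house
  position 24–27: hard push say house
  position 29–32: hard push say house
  position 43–46: hard push say house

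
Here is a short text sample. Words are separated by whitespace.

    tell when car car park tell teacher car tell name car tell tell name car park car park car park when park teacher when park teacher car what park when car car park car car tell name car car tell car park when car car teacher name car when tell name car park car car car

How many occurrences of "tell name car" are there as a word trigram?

Scanning the 54 overlapping trigram windows for "tell name car":
  position 9–11: tell name car
  position 13–15: tell name car
  position 36–38: tell name car
  position 50–52: tell name car

4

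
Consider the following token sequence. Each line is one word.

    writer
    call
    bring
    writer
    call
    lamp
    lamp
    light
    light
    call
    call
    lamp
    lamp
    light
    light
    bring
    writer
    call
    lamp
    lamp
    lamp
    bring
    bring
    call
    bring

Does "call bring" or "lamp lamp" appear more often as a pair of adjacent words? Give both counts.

"call bring": 2 occurrences
"lamp lamp": 4 occurrences

"lamp lamp" (4 vs 2)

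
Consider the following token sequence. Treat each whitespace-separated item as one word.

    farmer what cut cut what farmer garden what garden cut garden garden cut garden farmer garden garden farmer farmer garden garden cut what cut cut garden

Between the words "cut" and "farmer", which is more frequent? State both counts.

"cut" (7 vs 5)

"cut": 7 occurrences
"farmer": 5 occurrences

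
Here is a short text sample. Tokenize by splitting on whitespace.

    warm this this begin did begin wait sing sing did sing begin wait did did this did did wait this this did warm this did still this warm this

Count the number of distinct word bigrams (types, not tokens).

29 tokens → 28 bigram windows in total.
Repeated bigrams (each contributes count−1 duplicates):
  this did: 3
  warm this: 3
  begin wait: 2
  did did: 2
  this this: 2
7 duplicate windows → 28 − 7 = 21 distinct.

21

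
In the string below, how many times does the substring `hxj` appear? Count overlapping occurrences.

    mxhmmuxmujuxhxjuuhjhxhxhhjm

Sliding a length-3 window over the 27 characters (25 positions):
  position 13–15: hxj

1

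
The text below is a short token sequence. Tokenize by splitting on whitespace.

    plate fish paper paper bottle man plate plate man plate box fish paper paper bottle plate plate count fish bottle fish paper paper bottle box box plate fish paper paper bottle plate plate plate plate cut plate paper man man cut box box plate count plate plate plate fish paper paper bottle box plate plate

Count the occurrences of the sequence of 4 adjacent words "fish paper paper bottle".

5

Scanning the 52 overlapping 4-gram windows for "fish paper paper bottle":
  position 2–5: fish paper paper bottle
  position 12–15: fish paper paper bottle
  position 21–24: fish paper paper bottle
  position 28–31: fish paper paper bottle
  position 49–52: fish paper paper bottle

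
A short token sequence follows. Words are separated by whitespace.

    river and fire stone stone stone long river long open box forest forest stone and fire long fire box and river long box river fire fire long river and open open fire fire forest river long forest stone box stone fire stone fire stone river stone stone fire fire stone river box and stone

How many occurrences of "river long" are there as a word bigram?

3

Scanning the 53 overlapping bigram windows for "river long":
  position 8–9: river long
  position 21–22: river long
  position 35–36: river long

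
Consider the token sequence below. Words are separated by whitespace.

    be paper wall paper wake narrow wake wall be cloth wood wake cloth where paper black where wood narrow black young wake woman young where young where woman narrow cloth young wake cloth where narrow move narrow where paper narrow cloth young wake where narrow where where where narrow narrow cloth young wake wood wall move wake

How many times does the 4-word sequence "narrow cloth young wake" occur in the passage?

Scanning the 54 overlapping 4-gram windows for "narrow cloth young wake":
  position 29–32: narrow cloth young wake
  position 40–43: narrow cloth young wake
  position 50–53: narrow cloth young wake

3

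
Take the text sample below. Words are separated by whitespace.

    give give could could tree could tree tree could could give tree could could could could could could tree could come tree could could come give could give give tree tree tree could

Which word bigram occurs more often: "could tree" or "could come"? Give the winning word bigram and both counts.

"could tree" (3 vs 2)

"could tree": 3 occurrences
"could come": 2 occurrences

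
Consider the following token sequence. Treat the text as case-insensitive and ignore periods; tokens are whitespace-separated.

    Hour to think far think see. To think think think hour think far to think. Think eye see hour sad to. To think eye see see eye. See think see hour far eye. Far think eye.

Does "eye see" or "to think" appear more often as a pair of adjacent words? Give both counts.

"eye see": 3 occurrences
"to think": 4 occurrences

"to think" (4 vs 3)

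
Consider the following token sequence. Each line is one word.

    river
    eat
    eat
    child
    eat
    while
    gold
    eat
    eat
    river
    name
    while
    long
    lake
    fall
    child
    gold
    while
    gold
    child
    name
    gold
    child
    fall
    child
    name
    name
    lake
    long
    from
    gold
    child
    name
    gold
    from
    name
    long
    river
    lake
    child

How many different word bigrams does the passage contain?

31

40 tokens → 39 bigram windows in total.
Repeated bigrams (each contributes count−1 duplicates):
  child name: 3
  gold child: 3
  eat eat: 2
  fall child: 2
  name gold: 2
  while gold: 2
8 duplicate windows → 39 − 8 = 31 distinct.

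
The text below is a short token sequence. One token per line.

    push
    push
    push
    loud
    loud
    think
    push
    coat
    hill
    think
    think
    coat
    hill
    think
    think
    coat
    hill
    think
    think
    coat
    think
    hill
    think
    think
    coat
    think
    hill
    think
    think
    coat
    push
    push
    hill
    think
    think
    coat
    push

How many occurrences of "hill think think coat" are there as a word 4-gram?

6

Scanning the 34 overlapping 4-gram windows for "hill think think coat":
  position 9–12: hill think think coat
  position 13–16: hill think think coat
  position 17–20: hill think think coat
  position 22–25: hill think think coat
  position 27–30: hill think think coat
  position 33–36: hill think think coat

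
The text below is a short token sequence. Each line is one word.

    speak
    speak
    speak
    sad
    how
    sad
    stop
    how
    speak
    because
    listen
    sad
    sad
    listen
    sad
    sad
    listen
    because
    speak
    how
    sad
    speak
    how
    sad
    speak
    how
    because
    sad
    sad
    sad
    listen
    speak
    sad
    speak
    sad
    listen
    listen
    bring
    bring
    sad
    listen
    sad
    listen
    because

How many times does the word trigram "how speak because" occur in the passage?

1

Scanning the 42 overlapping trigram windows for "how speak because":
  position 8–10: how speak because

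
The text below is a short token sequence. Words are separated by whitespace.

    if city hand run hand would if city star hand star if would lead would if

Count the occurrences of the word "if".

4

Scanning the 16 tokens for "if":
  position 1: if
  position 7: if
  position 12: if
  position 16: if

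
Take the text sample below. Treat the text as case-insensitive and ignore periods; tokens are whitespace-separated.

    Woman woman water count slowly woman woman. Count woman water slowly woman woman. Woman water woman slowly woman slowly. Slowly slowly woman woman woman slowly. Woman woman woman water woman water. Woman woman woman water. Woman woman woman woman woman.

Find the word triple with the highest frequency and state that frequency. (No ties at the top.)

Trigram frequencies (highest first):
  woman woman woman: 7
  woman woman water: 4
  slowly woman woman: 4
  woman water woman: 4
  woman slowly woman: 2
  water woman woman: 2
  … (15 more, each ≤ 1)

"woman woman woman", 7 times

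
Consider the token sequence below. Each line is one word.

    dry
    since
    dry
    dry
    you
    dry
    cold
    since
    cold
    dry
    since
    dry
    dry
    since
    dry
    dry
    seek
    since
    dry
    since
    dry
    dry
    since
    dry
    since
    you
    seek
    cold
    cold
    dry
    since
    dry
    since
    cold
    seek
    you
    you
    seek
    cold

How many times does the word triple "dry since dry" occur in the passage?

6

Scanning the 37 overlapping trigram windows for "dry since dry":
  position 1–3: dry since dry
  position 10–12: dry since dry
  position 13–15: dry since dry
  position 19–21: dry since dry
  position 22–24: dry since dry
  position 30–32: dry since dry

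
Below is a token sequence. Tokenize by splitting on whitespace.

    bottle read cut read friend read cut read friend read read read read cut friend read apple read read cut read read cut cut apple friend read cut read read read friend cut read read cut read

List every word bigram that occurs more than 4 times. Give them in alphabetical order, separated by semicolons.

cut read; read cut; read read

Bigram counts meeting the condition (more than 4 times):
  cut read: 6
  read cut: 7
  read read: 8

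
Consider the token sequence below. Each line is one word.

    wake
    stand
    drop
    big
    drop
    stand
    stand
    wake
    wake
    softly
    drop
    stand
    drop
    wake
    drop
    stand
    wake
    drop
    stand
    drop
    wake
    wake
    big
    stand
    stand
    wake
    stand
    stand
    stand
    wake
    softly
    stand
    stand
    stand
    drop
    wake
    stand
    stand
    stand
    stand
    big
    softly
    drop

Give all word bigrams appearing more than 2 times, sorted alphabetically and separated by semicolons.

Bigram counts meeting the condition (more than 2 times):
  drop stand: 4
  drop wake: 3
  stand drop: 4
  stand stand: 9
  stand wake: 4
  wake stand: 3

drop stand; drop wake; stand drop; stand stand; stand wake; wake stand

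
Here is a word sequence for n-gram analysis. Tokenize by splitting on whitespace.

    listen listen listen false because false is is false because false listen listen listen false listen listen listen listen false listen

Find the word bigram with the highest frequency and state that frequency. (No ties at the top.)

Bigram frequencies (highest first):
  listen listen: 7
  listen false: 3
  false listen: 3
  false because: 2
  because false: 2
  false is: 1
  … (2 more, each ≤ 1)

"listen listen", 7 times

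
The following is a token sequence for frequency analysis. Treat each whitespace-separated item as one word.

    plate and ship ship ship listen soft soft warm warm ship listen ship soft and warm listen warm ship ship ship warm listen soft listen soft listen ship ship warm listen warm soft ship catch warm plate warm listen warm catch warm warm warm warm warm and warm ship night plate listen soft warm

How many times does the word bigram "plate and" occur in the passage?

Scanning the 53 overlapping bigram windows for "plate and":
  position 1–2: plate and

1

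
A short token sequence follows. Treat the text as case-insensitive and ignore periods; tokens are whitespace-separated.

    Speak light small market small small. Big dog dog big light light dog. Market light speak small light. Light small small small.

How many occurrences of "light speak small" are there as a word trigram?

Scanning the 20 overlapping trigram windows for "light speak small":
  position 15–17: light speak small

1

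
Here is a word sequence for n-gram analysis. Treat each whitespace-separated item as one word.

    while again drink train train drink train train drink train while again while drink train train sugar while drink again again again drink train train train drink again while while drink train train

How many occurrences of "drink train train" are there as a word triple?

Scanning the 31 overlapping trigram windows for "drink train train":
  position 3–5: drink train train
  position 6–8: drink train train
  position 14–16: drink train train
  position 23–25: drink train train
  position 31–33: drink train train

5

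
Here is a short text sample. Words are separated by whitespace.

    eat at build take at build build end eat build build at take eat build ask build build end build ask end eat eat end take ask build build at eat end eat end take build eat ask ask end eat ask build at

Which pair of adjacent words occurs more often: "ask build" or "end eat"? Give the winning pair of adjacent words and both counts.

"end eat" (4 vs 3)

"ask build": 3 occurrences
"end eat": 4 occurrences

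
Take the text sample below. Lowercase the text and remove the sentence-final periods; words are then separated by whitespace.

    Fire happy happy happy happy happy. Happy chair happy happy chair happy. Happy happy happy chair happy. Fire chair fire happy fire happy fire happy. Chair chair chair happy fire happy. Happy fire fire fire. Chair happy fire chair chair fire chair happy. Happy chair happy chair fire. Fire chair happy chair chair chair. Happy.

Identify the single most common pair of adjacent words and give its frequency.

Bigram frequencies (highest first):
  happy happy: 11
  chair happy: 9
  happy chair: 7
  happy fire: 6
  fire happy: 5
  fire chair: 5
  … (3 more, each ≤ 5)

"happy happy", 11 times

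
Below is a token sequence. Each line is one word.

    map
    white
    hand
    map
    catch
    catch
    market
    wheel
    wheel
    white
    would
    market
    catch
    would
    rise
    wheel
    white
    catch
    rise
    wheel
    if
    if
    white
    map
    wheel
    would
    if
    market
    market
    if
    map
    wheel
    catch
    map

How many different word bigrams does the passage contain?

34 tokens → 33 bigram windows in total.
Repeated bigrams (each contributes count−1 duplicates):
  map wheel: 2
  rise wheel: 2
  wheel white: 2
3 duplicate windows → 33 − 3 = 30 distinct.

30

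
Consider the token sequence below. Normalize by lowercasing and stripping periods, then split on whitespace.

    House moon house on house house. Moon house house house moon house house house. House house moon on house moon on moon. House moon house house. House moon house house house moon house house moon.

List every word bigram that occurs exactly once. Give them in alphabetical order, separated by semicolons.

Bigram counts meeting the condition (exactly once):
  house on: 1
  on moon: 1

house on; on moon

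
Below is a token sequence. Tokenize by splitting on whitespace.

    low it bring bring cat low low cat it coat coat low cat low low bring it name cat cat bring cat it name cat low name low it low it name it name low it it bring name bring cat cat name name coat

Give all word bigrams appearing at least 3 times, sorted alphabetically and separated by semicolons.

bring cat; cat low; it name; low it

Bigram counts meeting the condition (at least 3 times):
  bring cat: 3
  cat low: 3
  it name: 4
  low it: 4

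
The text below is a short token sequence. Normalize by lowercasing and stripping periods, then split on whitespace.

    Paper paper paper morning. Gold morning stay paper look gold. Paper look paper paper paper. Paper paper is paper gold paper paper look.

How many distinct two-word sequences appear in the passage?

13

23 tokens → 22 bigram windows in total.
Repeated bigrams (each contributes count−1 duplicates):
  paper paper: 7
  paper look: 3
  gold paper: 2
9 duplicate windows → 22 − 9 = 13 distinct.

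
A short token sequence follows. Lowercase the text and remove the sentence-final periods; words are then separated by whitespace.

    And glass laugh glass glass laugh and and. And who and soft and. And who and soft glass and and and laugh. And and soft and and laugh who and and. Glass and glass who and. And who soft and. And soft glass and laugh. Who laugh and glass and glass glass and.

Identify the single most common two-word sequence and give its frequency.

"and and", 10 times

Bigram frequencies (highest first):
  and and: 10
  and glass: 5
  glass and: 5
  who and: 4
  and soft: 4
  laugh and: 3
  … (11 more, each ≤ 3)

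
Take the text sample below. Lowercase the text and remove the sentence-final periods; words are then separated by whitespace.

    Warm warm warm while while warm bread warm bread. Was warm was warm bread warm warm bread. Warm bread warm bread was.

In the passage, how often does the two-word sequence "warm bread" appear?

Scanning the 21 overlapping bigram windows for "warm bread":
  position 6–7: warm bread
  position 8–9: warm bread
  position 13–14: warm bread
  position 16–17: warm bread
  position 18–19: warm bread
  position 20–21: warm bread

6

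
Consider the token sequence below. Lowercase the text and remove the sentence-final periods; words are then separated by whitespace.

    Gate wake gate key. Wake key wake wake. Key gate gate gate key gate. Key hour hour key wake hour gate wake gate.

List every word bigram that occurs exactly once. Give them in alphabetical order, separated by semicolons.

Bigram counts meeting the condition (exactly once):
  hour gate: 1
  hour hour: 1
  hour key: 1
  key hour: 1
  wake hour: 1
  wake wake: 1

hour gate; hour hour; hour key; key hour; wake hour; wake wake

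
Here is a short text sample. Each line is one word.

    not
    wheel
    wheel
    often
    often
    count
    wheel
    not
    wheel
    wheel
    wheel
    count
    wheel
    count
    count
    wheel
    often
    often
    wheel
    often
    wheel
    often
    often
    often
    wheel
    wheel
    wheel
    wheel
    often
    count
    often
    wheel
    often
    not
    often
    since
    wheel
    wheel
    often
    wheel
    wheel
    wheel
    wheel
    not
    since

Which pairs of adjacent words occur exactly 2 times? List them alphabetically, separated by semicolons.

not wheel; often count; wheel count; wheel not

Bigram counts meeting the condition (exactly 2 times):
  not wheel: 2
  often count: 2
  wheel count: 2
  wheel not: 2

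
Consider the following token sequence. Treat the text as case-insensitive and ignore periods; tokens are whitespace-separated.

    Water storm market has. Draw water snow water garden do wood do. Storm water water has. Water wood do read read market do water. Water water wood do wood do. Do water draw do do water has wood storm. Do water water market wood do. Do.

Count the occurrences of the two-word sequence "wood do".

5

Scanning the 45 overlapping bigram windows for "wood do":
  position 11–12: wood do
  position 18–19: wood do
  position 27–28: wood do
  position 29–30: wood do
  position 44–45: wood do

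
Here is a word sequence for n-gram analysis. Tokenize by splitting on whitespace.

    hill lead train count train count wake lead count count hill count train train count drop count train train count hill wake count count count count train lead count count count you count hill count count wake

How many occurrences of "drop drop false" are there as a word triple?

0

Scanning the 35 overlapping trigram windows for "drop drop false":
  (none found)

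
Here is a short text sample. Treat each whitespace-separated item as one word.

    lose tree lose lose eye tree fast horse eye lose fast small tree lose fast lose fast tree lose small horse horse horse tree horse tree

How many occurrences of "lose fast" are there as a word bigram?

3

Scanning the 25 overlapping bigram windows for "lose fast":
  position 10–11: lose fast
  position 14–15: lose fast
  position 16–17: lose fast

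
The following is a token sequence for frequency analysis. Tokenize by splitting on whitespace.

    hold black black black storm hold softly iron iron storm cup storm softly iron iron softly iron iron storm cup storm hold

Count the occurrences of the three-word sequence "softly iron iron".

3

Scanning the 20 overlapping trigram windows for "softly iron iron":
  position 7–9: softly iron iron
  position 13–15: softly iron iron
  position 16–18: softly iron iron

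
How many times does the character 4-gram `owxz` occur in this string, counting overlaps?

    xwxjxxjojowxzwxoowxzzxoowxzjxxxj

3

Sliding a length-4 window over the 32 characters (29 positions):
  position 10–13: owxz
  position 17–20: owxz
  position 24–27: owxz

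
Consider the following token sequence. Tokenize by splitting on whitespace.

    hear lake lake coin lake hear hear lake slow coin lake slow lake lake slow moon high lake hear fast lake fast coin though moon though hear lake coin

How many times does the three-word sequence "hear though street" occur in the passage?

Scanning the 27 overlapping trigram windows for "hear though street":
  (none found)

0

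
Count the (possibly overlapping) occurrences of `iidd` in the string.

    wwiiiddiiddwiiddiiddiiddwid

5

Sliding a length-4 window over the 27 characters (24 positions):
  position 4–7: iidd
  position 8–11: iidd
  position 13–16: iidd
  position 17–20: iidd
  position 21–24: iidd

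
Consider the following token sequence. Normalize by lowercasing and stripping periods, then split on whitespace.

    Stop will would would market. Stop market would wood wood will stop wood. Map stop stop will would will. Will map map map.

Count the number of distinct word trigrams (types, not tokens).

23 tokens → 21 trigram windows in total.
Repeated trigrams (each contributes count−1 duplicates):
  stop will would: 2
1 duplicate windows → 21 − 1 = 20 distinct.

20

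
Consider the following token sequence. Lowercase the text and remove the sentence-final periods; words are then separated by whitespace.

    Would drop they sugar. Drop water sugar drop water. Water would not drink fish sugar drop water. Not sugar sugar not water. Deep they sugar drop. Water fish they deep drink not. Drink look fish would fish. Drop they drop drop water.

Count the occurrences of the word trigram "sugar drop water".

4

Scanning the 40 overlapping trigram windows for "sugar drop water":
  position 4–6: sugar drop water
  position 7–9: sugar drop water
  position 15–17: sugar drop water
  position 25–27: sugar drop water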